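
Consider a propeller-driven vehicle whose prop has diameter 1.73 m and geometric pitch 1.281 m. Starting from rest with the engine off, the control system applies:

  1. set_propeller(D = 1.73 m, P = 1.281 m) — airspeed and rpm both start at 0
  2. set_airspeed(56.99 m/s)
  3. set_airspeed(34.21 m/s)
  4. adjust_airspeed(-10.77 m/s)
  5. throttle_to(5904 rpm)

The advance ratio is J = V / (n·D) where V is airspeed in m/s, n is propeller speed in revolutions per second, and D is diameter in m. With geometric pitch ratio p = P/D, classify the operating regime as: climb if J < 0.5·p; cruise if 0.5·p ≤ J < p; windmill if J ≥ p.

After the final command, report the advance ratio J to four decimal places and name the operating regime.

J = 0.1377, regime = climb

set_propeller: D = 1.73 m, P = 1.281 m (p = P/D = 0.740462); state ← (V=0, rpm=0)
set_airspeed(56.99): V ← 56.99 m/s
set_airspeed(34.21): V ← 34.21 m/s
adjust_airspeed(-10.77): V ← 34.21 -10.77 = 23.44 m/s
throttle_to(5904): rpm ← 5904
final state: V = 23.44 m/s, rpm = 5904 → n = rpm/60 = 98.400000 rev/s
J = V / (n·D) = 23.44 / (98.400000 × 1.73) = 0.137694
regime bands: climb J<0.3702 | cruise [0.3702, 0.7405) | windmill J≥0.7405
J = 0.1377 → climb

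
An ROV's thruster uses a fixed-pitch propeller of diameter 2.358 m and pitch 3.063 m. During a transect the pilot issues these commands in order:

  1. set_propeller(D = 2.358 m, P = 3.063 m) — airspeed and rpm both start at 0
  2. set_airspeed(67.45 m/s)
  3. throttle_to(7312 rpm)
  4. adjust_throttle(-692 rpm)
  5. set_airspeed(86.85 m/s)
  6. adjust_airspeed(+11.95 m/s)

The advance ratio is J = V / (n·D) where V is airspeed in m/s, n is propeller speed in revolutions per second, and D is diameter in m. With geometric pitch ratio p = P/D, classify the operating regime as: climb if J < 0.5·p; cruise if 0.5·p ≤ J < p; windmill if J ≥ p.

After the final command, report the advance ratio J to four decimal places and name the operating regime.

J = 0.3798, regime = climb

set_propeller: D = 2.358 m, P = 3.063 m (p = P/D = 1.298982); state ← (V=0, rpm=0)
set_airspeed(67.45): V ← 67.45 m/s
throttle_to(7312): rpm ← 7312
adjust_throttle(-692): rpm ← 7312 -692 = 6620
set_airspeed(86.85): V ← 86.85 m/s
adjust_airspeed(+11.95): V ← 86.85 +11.95 = 98.8 m/s
final state: V = 98.8 m/s, rpm = 6620 → n = rpm/60 = 110.333333 rev/s
J = V / (n·D) = 98.8 / (110.333333 × 2.358) = 0.379758
regime bands: climb J<0.6495 | cruise [0.6495, 1.2990) | windmill J≥1.2990
J = 0.3798 → climb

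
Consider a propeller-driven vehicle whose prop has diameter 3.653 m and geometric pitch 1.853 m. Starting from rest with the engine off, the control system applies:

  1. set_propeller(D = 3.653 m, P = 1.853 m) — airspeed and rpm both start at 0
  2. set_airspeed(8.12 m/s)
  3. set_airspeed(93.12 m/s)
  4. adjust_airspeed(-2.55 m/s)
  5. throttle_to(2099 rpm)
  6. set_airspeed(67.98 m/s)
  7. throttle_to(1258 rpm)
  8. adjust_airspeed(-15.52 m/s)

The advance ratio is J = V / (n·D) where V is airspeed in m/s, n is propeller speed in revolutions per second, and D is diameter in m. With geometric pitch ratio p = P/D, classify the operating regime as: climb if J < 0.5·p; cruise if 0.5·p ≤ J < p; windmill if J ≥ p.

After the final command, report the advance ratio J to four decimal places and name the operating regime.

J = 0.6849, regime = windmill

set_propeller: D = 3.653 m, P = 1.853 m (p = P/D = 0.507254); state ← (V=0, rpm=0)
set_airspeed(8.12): V ← 8.12 m/s
set_airspeed(93.12): V ← 93.12 m/s
adjust_airspeed(-2.55): V ← 93.12 -2.55 = 90.57 m/s
throttle_to(2099): rpm ← 2099
set_airspeed(67.98): V ← 67.98 m/s
throttle_to(1258): rpm ← 1258
adjust_airspeed(-15.52): V ← 67.98 -15.52 = 52.46 m/s
final state: V = 52.46 m/s, rpm = 1258 → n = rpm/60 = 20.966667 rev/s
J = V / (n·D) = 52.46 / (20.966667 × 3.653) = 0.684935
regime bands: climb J<0.2536 | cruise [0.2536, 0.5073) | windmill J≥0.5073
J = 0.6849 → windmill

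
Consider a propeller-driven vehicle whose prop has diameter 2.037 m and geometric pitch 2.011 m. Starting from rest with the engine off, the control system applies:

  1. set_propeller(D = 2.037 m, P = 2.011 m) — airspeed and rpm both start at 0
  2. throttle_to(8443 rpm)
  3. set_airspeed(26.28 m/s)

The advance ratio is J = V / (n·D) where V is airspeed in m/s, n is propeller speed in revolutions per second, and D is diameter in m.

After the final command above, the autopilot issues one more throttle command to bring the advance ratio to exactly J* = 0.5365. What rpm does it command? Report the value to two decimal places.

set_propeller: D = 2.037 m, P = 2.011 m (p = P/D = 0.987236); state ← (V=0, rpm=0)
throttle_to(8443): rpm ← 8443
set_airspeed(26.28): V ← 26.28 m/s
final state: V = 26.28 m/s, rpm = 8443 → n = rpm/60 = 140.716667 rev/s
target J* = 0.5365; solve J* = V/(n·D) for n: n = V/(J*·D) = 26.28/(0.5365 × 2.037) = 24.047205 rev/s
rpm = 60·n = 1442.832300

rpm = 1442.83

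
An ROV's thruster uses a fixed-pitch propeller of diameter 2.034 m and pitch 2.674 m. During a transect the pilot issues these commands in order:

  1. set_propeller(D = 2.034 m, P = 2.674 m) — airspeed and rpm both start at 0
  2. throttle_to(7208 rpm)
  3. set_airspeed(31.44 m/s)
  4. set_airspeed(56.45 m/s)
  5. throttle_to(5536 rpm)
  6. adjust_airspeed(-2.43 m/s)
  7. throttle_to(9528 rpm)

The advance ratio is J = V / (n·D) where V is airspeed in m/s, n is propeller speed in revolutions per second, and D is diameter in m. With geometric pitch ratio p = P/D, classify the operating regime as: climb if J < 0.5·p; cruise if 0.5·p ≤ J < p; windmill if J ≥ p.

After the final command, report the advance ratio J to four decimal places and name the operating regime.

J = 0.1672, regime = climb

set_propeller: D = 2.034 m, P = 2.674 m (p = P/D = 1.314651); state ← (V=0, rpm=0)
throttle_to(7208): rpm ← 7208
set_airspeed(31.44): V ← 31.44 m/s
set_airspeed(56.45): V ← 56.45 m/s
throttle_to(5536): rpm ← 5536
adjust_airspeed(-2.43): V ← 56.45 -2.43 = 54.02 m/s
throttle_to(9528): rpm ← 9528
final state: V = 54.02 m/s, rpm = 9528 → n = rpm/60 = 158.800000 rev/s
J = V / (n·D) = 54.02 / (158.800000 × 2.034) = 0.167245
regime bands: climb J<0.6573 | cruise [0.6573, 1.3147) | windmill J≥1.3147
J = 0.1672 → climb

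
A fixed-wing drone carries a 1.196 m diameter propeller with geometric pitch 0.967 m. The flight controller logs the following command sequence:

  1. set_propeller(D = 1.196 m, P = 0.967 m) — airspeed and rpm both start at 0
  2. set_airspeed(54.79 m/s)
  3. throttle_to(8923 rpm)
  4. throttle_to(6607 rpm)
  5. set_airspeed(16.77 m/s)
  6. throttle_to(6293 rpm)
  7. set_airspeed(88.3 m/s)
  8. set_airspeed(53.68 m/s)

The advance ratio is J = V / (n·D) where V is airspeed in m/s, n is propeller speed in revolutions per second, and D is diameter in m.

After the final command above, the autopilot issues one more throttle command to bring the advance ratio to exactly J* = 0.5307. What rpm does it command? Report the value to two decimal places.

set_propeller: D = 1.196 m, P = 0.967 m (p = P/D = 0.808528); state ← (V=0, rpm=0)
set_airspeed(54.79): V ← 54.79 m/s
throttle_to(8923): rpm ← 8923
throttle_to(6607): rpm ← 6607
set_airspeed(16.77): V ← 16.77 m/s
throttle_to(6293): rpm ← 6293
set_airspeed(88.3): V ← 88.3 m/s
set_airspeed(53.68): V ← 53.68 m/s
final state: V = 53.68 m/s, rpm = 6293 → n = rpm/60 = 104.883333 rev/s
target J* = 0.5307; solve J* = V/(n·D) for n: n = V/(J*·D) = 53.68/(0.5307 × 1.196) = 84.573098 rev/s
rpm = 60·n = 5074.385884

rpm = 5074.39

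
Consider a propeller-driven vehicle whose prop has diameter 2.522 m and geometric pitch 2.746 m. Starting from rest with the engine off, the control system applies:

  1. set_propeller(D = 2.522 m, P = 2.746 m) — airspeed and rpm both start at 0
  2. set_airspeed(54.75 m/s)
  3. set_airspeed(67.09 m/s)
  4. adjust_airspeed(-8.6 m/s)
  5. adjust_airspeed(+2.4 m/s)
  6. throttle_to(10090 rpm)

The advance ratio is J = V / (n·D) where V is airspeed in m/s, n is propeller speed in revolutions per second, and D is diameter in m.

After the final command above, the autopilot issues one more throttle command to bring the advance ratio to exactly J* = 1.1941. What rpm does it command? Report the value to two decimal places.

rpm = 1213.14

set_propeller: D = 2.522 m, P = 2.746 m (p = P/D = 1.088818); state ← (V=0, rpm=0)
set_airspeed(54.75): V ← 54.75 m/s
set_airspeed(67.09): V ← 67.09 m/s
adjust_airspeed(-8.6): V ← 67.09 -8.6 = 58.49 m/s
adjust_airspeed(+2.4): V ← 58.49 +2.4 = 60.89 m/s
throttle_to(10090): rpm ← 10090
final state: V = 60.89 m/s, rpm = 10090 → n = rpm/60 = 168.166667 rev/s
target J* = 1.1941; solve J* = V/(n·D) for n: n = V/(J*·D) = 60.89/(1.1941 × 2.522) = 20.219024 rev/s
rpm = 60·n = 1213.141456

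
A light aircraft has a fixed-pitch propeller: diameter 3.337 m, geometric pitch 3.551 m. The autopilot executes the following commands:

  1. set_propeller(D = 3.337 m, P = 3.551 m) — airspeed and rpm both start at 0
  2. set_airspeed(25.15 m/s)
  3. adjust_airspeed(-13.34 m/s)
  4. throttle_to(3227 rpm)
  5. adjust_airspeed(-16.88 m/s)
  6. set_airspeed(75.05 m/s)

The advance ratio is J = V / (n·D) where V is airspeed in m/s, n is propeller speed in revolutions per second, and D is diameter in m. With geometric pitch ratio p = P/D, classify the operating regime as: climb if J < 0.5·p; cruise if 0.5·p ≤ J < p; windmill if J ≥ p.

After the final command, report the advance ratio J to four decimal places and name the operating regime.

J = 0.4182, regime = climb

set_propeller: D = 3.337 m, P = 3.551 m (p = P/D = 1.064129); state ← (V=0, rpm=0)
set_airspeed(25.15): V ← 25.15 m/s
adjust_airspeed(-13.34): V ← 25.15 -13.34 = 11.81 m/s
throttle_to(3227): rpm ← 3227
adjust_airspeed(-16.88): V ← 11.81 -16.88 = -5.07 m/s
set_airspeed(75.05): V ← 75.05 m/s
final state: V = 75.05 m/s, rpm = 3227 → n = rpm/60 = 53.783333 rev/s
J = V / (n·D) = 75.05 / (53.783333 × 3.337) = 0.418164
regime bands: climb J<0.5321 | cruise [0.5321, 1.0641) | windmill J≥1.0641
J = 0.4182 → climb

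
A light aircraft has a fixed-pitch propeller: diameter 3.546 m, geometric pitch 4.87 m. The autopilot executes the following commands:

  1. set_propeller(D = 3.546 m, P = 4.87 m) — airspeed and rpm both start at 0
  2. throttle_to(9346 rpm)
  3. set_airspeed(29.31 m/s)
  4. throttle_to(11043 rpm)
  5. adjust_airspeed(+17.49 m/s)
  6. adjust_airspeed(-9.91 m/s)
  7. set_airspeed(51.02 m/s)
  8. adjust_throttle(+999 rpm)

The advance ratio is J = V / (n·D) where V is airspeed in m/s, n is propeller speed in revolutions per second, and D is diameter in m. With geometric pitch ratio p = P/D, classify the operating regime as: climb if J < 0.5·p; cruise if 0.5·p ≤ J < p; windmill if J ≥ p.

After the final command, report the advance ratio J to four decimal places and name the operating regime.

J = 0.0717, regime = climb

set_propeller: D = 3.546 m, P = 4.87 m (p = P/D = 1.373378); state ← (V=0, rpm=0)
throttle_to(9346): rpm ← 9346
set_airspeed(29.31): V ← 29.31 m/s
throttle_to(11043): rpm ← 11043
adjust_airspeed(+17.49): V ← 29.31 +17.49 = 46.8 m/s
adjust_airspeed(-9.91): V ← 46.8 -9.91 = 36.89 m/s
set_airspeed(51.02): V ← 51.02 m/s
adjust_throttle(+999): rpm ← 11043 +999 = 12042
final state: V = 51.02 m/s, rpm = 12042 → n = rpm/60 = 200.700000 rev/s
J = V / (n·D) = 51.02 / (200.700000 × 3.546) = 0.071689
regime bands: climb J<0.6867 | cruise [0.6867, 1.3734) | windmill J≥1.3734
J = 0.0717 → climb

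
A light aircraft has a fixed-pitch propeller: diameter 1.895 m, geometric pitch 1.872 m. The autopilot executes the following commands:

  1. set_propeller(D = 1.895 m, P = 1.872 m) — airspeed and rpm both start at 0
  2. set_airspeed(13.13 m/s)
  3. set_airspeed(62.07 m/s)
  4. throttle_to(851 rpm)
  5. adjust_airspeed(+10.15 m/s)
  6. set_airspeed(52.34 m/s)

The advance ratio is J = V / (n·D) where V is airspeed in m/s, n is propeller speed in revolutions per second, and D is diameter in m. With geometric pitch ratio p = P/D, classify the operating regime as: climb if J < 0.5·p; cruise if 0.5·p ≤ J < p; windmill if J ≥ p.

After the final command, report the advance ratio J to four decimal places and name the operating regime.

set_propeller: D = 1.895 m, P = 1.872 m (p = P/D = 0.987863); state ← (V=0, rpm=0)
set_airspeed(13.13): V ← 13.13 m/s
set_airspeed(62.07): V ← 62.07 m/s
throttle_to(851): rpm ← 851
adjust_airspeed(+10.15): V ← 62.07 +10.15 = 72.22 m/s
set_airspeed(52.34): V ← 52.34 m/s
final state: V = 52.34 m/s, rpm = 851 → n = rpm/60 = 14.183333 rev/s
J = V / (n·D) = 52.34 / (14.183333 × 1.895) = 1.947360
regime bands: climb J<0.4939 | cruise [0.4939, 0.9879) | windmill J≥0.9879
J = 1.9474 → windmill

J = 1.9474, regime = windmill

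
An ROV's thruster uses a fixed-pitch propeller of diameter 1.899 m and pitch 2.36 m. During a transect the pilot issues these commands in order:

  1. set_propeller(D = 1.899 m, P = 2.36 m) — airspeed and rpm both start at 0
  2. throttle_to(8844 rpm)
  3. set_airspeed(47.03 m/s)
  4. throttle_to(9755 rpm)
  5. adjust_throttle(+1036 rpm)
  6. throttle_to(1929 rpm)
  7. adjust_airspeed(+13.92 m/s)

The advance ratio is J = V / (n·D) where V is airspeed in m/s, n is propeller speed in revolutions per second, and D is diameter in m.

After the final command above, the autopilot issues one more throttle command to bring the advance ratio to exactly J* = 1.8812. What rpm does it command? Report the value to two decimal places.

set_propeller: D = 1.899 m, P = 2.36 m (p = P/D = 1.242759); state ← (V=0, rpm=0)
throttle_to(8844): rpm ← 8844
set_airspeed(47.03): V ← 47.03 m/s
throttle_to(9755): rpm ← 9755
adjust_throttle(+1036): rpm ← 9755 +1036 = 10791
throttle_to(1929): rpm ← 1929
adjust_airspeed(+13.92): V ← 47.03 +13.92 = 60.95 m/s
final state: V = 60.95 m/s, rpm = 1929 → n = rpm/60 = 32.150000 rev/s
target J* = 1.8812; solve J* = V/(n·D) for n: n = V/(J*·D) = 60.95/(1.8812 × 1.899) = 17.061365 rev/s
rpm = 60·n = 1023.681902

rpm = 1023.68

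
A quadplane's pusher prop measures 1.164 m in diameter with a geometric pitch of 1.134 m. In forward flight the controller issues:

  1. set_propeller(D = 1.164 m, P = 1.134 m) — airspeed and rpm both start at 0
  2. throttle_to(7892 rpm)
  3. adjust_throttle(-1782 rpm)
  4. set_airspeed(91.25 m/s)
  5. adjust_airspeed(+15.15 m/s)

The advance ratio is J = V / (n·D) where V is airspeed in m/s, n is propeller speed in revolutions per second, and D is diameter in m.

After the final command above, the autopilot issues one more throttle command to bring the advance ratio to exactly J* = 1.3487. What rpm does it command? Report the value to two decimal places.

set_propeller: D = 1.164 m, P = 1.134 m (p = P/D = 0.974227); state ← (V=0, rpm=0)
throttle_to(7892): rpm ← 7892
adjust_throttle(-1782): rpm ← 7892 -1782 = 6110
set_airspeed(91.25): V ← 91.25 m/s
adjust_airspeed(+15.15): V ← 91.25 +15.15 = 106.4 m/s
final state: V = 106.4 m/s, rpm = 6110 → n = rpm/60 = 101.833333 rev/s
target J* = 1.3487; solve J* = V/(n·D) for n: n = V/(J*·D) = 106.4/(1.3487 × 1.164) = 67.775587 rev/s
rpm = 60·n = 4066.535243

rpm = 4066.54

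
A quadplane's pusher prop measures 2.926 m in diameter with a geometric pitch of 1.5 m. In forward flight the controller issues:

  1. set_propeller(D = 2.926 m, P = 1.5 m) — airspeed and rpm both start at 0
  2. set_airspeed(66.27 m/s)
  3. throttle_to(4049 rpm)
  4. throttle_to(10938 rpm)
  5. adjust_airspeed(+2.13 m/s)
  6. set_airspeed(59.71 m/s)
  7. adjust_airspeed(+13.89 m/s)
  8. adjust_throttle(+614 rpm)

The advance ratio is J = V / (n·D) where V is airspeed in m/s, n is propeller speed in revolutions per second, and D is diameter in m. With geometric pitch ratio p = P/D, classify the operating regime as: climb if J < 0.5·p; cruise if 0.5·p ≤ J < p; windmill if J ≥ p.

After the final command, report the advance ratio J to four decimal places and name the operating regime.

set_propeller: D = 2.926 m, P = 1.5 m (p = P/D = 0.512645); state ← (V=0, rpm=0)
set_airspeed(66.27): V ← 66.27 m/s
throttle_to(4049): rpm ← 4049
throttle_to(10938): rpm ← 10938
adjust_airspeed(+2.13): V ← 66.27 +2.13 = 68.4 m/s
set_airspeed(59.71): V ← 59.71 m/s
adjust_airspeed(+13.89): V ← 59.71 +13.89 = 73.6 m/s
adjust_throttle(+614): rpm ← 10938 +614 = 11552
final state: V = 73.6 m/s, rpm = 11552 → n = rpm/60 = 192.533333 rev/s
J = V / (n·D) = 73.6 / (192.533333 × 2.926) = 0.130646
regime bands: climb J<0.2563 | cruise [0.2563, 0.5126) | windmill J≥0.5126
J = 0.1306 → climb

J = 0.1306, regime = climb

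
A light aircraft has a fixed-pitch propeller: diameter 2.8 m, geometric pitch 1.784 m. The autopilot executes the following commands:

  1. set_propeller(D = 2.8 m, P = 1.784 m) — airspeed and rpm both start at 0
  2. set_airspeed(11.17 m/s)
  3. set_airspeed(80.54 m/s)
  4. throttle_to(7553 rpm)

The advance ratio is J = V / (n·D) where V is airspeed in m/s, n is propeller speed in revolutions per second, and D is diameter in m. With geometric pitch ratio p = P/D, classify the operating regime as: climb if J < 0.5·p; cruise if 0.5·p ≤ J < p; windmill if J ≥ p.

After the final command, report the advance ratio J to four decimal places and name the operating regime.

set_propeller: D = 2.8 m, P = 1.784 m (p = P/D = 0.637143); state ← (V=0, rpm=0)
set_airspeed(11.17): V ← 11.17 m/s
set_airspeed(80.54): V ← 80.54 m/s
throttle_to(7553): rpm ← 7553
final state: V = 80.54 m/s, rpm = 7553 → n = rpm/60 = 125.883333 rev/s
J = V / (n·D) = 80.54 / (125.883333 × 2.8) = 0.228500
regime bands: climb J<0.3186 | cruise [0.3186, 0.6371) | windmill J≥0.6371
J = 0.2285 → climb

J = 0.2285, regime = climb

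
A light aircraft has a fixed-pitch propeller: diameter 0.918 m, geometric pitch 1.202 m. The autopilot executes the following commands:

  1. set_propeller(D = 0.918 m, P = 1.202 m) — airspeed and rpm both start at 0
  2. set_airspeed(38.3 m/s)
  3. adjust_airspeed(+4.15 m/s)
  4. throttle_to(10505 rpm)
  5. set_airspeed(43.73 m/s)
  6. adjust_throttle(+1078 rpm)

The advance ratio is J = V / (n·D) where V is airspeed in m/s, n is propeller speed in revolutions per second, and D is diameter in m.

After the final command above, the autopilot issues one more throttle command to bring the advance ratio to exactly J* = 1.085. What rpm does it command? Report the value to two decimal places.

set_propeller: D = 0.918 m, P = 1.202 m (p = P/D = 1.309368); state ← (V=0, rpm=0)
set_airspeed(38.3): V ← 38.3 m/s
adjust_airspeed(+4.15): V ← 38.3 +4.15 = 42.45 m/s
throttle_to(10505): rpm ← 10505
set_airspeed(43.73): V ← 43.73 m/s
adjust_throttle(+1078): rpm ← 10505 +1078 = 11583
final state: V = 43.73 m/s, rpm = 11583 → n = rpm/60 = 193.050000 rev/s
target J* = 1.085; solve J* = V/(n·D) for n: n = V/(J*·D) = 43.73/(1.085 × 0.918) = 43.904300 rev/s
rpm = 60·n = 2634.258004

rpm = 2634.26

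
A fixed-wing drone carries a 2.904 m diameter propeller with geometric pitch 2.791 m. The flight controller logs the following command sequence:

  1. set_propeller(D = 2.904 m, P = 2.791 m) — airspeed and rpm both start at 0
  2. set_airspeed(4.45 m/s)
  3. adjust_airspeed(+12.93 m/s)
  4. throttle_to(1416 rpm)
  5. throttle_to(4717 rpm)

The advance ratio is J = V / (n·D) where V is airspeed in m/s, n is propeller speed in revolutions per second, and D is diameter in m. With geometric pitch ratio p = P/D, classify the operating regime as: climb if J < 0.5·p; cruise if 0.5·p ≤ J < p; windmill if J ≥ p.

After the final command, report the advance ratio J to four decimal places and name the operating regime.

J = 0.0761, regime = climb

set_propeller: D = 2.904 m, P = 2.791 m (p = P/D = 0.961088); state ← (V=0, rpm=0)
set_airspeed(4.45): V ← 4.45 m/s
adjust_airspeed(+12.93): V ← 4.45 +12.93 = 17.38 m/s
throttle_to(1416): rpm ← 1416
throttle_to(4717): rpm ← 4717
final state: V = 17.38 m/s, rpm = 4717 → n = rpm/60 = 78.616667 rev/s
J = V / (n·D) = 17.38 / (78.616667 × 2.904) = 0.076127
regime bands: climb J<0.4805 | cruise [0.4805, 0.9611) | windmill J≥0.9611
J = 0.0761 → climb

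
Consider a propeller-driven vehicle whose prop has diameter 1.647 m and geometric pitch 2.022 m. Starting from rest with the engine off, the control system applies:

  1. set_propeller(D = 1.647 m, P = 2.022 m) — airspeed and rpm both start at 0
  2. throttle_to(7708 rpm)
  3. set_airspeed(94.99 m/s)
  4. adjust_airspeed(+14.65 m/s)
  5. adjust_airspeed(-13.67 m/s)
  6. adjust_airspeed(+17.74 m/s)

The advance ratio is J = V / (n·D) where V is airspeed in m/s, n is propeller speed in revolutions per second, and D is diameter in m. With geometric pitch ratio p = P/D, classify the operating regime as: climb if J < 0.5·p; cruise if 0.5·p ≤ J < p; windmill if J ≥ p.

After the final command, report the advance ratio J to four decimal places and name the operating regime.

J = 0.5374, regime = climb

set_propeller: D = 1.647 m, P = 2.022 m (p = P/D = 1.227687); state ← (V=0, rpm=0)
throttle_to(7708): rpm ← 7708
set_airspeed(94.99): V ← 94.99 m/s
adjust_airspeed(+14.65): V ← 94.99 +14.65 = 109.64 m/s
adjust_airspeed(-13.67): V ← 109.64 -13.67 = 95.97 m/s
adjust_airspeed(+17.74): V ← 95.97 +17.74 = 113.71 m/s
final state: V = 113.71 m/s, rpm = 7708 → n = rpm/60 = 128.466667 rev/s
J = V / (n·D) = 113.71 / (128.466667 × 1.647) = 0.537421
regime bands: climb J<0.6138 | cruise [0.6138, 1.2277) | windmill J≥1.2277
J = 0.5374 → climb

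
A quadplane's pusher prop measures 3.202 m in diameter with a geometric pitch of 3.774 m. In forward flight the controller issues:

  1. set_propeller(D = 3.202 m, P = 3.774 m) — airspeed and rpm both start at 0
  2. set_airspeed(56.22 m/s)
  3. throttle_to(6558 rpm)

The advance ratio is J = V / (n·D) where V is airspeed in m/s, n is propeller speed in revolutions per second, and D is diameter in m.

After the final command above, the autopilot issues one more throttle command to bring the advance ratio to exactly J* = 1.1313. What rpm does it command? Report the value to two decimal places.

set_propeller: D = 3.202 m, P = 3.774 m (p = P/D = 1.178638); state ← (V=0, rpm=0)
set_airspeed(56.22): V ← 56.22 m/s
throttle_to(6558): rpm ← 6558
final state: V = 56.22 m/s, rpm = 6558 → n = rpm/60 = 109.300000 rev/s
target J* = 1.1313; solve J* = V/(n·D) for n: n = V/(J*·D) = 56.22/(1.1313 × 3.202) = 15.520000 rev/s
rpm = 60·n = 931.200021

rpm = 931.20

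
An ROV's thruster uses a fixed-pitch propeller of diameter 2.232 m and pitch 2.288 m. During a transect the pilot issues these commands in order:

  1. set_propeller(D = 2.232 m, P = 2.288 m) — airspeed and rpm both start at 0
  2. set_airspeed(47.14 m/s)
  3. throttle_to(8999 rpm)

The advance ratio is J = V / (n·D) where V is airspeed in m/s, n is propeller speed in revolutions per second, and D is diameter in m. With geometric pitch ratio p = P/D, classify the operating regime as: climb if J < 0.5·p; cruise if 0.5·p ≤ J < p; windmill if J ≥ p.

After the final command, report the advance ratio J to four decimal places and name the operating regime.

J = 0.1408, regime = climb

set_propeller: D = 2.232 m, P = 2.288 m (p = P/D = 1.025090); state ← (V=0, rpm=0)
set_airspeed(47.14): V ← 47.14 m/s
throttle_to(8999): rpm ← 8999
final state: V = 47.14 m/s, rpm = 8999 → n = rpm/60 = 149.983333 rev/s
J = V / (n·D) = 47.14 / (149.983333 × 2.232) = 0.140816
regime bands: climb J<0.5125 | cruise [0.5125, 1.0251) | windmill J≥1.0251
J = 0.1408 → climb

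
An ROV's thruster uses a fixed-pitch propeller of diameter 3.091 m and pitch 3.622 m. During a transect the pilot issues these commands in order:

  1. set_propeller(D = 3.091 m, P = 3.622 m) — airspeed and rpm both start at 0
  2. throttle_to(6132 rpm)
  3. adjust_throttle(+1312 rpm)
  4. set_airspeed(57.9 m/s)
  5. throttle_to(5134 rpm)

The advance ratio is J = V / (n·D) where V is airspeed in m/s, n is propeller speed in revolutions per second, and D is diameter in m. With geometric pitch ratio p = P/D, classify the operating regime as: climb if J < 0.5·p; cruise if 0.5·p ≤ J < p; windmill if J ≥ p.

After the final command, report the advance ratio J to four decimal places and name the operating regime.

set_propeller: D = 3.091 m, P = 3.622 m (p = P/D = 1.171789); state ← (V=0, rpm=0)
throttle_to(6132): rpm ← 6132
adjust_throttle(+1312): rpm ← 6132 +1312 = 7444
set_airspeed(57.9): V ← 57.9 m/s
throttle_to(5134): rpm ← 5134
final state: V = 57.9 m/s, rpm = 5134 → n = rpm/60 = 85.566667 rev/s
J = V / (n·D) = 57.9 / (85.566667 × 3.091) = 0.218915
regime bands: climb J<0.5859 | cruise [0.5859, 1.1718) | windmill J≥1.1718
J = 0.2189 → climb

J = 0.2189, regime = climb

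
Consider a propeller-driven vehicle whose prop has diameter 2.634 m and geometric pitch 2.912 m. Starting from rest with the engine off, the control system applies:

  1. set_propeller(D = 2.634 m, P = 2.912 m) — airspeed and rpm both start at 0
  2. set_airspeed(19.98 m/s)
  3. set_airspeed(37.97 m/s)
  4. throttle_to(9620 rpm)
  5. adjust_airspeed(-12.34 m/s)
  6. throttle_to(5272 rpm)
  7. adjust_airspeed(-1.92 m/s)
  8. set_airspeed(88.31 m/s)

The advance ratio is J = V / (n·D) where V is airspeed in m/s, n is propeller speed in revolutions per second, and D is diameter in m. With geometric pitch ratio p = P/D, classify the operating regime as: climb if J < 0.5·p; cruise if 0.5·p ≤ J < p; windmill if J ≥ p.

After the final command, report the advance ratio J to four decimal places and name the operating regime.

set_propeller: D = 2.634 m, P = 2.912 m (p = P/D = 1.105543); state ← (V=0, rpm=0)
set_airspeed(19.98): V ← 19.98 m/s
set_airspeed(37.97): V ← 37.97 m/s
throttle_to(9620): rpm ← 9620
adjust_airspeed(-12.34): V ← 37.97 -12.34 = 25.63 m/s
throttle_to(5272): rpm ← 5272
adjust_airspeed(-1.92): V ← 25.63 -1.92 = 23.71 m/s
set_airspeed(88.31): V ← 88.31 m/s
final state: V = 88.31 m/s, rpm = 5272 → n = rpm/60 = 87.866667 rev/s
J = V / (n·D) = 88.31 / (87.866667 × 2.634) = 0.381566
regime bands: climb J<0.5528 | cruise [0.5528, 1.1055) | windmill J≥1.1055
J = 0.3816 → climb

J = 0.3816, regime = climb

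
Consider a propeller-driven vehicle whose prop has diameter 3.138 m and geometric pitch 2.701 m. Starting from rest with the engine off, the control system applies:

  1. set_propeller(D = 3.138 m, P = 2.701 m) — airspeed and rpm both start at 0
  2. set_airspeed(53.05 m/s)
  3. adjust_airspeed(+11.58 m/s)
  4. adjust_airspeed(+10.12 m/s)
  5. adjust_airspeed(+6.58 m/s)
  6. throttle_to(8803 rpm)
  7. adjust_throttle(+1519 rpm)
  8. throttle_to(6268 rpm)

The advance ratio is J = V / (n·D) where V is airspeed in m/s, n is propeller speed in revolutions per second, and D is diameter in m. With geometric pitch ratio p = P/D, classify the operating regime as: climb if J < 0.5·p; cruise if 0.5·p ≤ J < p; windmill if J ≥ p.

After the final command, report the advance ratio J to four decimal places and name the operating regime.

J = 0.2481, regime = climb

set_propeller: D = 3.138 m, P = 2.701 m (p = P/D = 0.860739); state ← (V=0, rpm=0)
set_airspeed(53.05): V ← 53.05 m/s
adjust_airspeed(+11.58): V ← 53.05 +11.58 = 64.63 m/s
adjust_airspeed(+10.12): V ← 64.63 +10.12 = 74.75 m/s
adjust_airspeed(+6.58): V ← 74.75 +6.58 = 81.33 m/s
throttle_to(8803): rpm ← 8803
adjust_throttle(+1519): rpm ← 8803 +1519 = 10322
throttle_to(6268): rpm ← 6268
final state: V = 81.33 m/s, rpm = 6268 → n = rpm/60 = 104.466667 rev/s
J = V / (n·D) = 81.33 / (104.466667 × 3.138) = 0.248096
regime bands: climb J<0.4304 | cruise [0.4304, 0.8607) | windmill J≥0.8607
J = 0.2481 → climb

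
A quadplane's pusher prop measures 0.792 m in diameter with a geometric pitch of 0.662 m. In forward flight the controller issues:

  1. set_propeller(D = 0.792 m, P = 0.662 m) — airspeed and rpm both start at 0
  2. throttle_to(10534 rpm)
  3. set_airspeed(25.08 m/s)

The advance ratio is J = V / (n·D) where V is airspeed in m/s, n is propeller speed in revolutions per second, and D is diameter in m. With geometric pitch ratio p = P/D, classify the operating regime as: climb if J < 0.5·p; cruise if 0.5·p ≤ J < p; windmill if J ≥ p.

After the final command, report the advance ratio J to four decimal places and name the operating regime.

set_propeller: D = 0.792 m, P = 0.662 m (p = P/D = 0.835859); state ← (V=0, rpm=0)
throttle_to(10534): rpm ← 10534
set_airspeed(25.08): V ← 25.08 m/s
final state: V = 25.08 m/s, rpm = 10534 → n = rpm/60 = 175.566667 rev/s
J = V / (n·D) = 25.08 / (175.566667 × 0.792) = 0.180368
regime bands: climb J<0.4179 | cruise [0.4179, 0.8359) | windmill J≥0.8359
J = 0.1804 → climb

J = 0.1804, regime = climb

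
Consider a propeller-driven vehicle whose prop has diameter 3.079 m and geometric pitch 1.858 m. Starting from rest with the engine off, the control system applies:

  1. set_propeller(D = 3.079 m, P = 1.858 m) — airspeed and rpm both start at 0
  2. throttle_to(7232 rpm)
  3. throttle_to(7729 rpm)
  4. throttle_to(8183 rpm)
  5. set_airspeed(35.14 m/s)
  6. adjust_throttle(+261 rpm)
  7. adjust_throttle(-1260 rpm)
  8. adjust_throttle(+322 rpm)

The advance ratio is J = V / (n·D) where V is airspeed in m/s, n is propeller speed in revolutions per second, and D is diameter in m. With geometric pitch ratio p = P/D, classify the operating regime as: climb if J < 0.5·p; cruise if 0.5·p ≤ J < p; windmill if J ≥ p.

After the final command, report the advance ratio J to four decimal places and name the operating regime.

set_propeller: D = 3.079 m, P = 1.858 m (p = P/D = 0.603443); state ← (V=0, rpm=0)
throttle_to(7232): rpm ← 7232
throttle_to(7729): rpm ← 7729
throttle_to(8183): rpm ← 8183
set_airspeed(35.14): V ← 35.14 m/s
adjust_throttle(+261): rpm ← 8183 +261 = 8444
adjust_throttle(-1260): rpm ← 8444 -1260 = 7184
adjust_throttle(+322): rpm ← 7184 +322 = 7506
final state: V = 35.14 m/s, rpm = 7506 → n = rpm/60 = 125.100000 rev/s
J = V / (n·D) = 35.14 / (125.100000 × 3.079) = 0.091229
regime bands: climb J<0.3017 | cruise [0.3017, 0.6034) | windmill J≥0.6034
J = 0.0912 → climb

J = 0.0912, regime = climb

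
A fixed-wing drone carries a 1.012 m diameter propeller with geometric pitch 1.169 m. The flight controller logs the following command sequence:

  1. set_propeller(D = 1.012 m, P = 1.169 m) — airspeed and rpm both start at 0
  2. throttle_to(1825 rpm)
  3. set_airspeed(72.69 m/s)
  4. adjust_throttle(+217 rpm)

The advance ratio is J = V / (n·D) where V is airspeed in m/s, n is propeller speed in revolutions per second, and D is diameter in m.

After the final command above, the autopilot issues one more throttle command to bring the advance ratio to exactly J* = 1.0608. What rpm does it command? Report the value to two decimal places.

rpm = 4062.67

set_propeller: D = 1.012 m, P = 1.169 m (p = P/D = 1.155138); state ← (V=0, rpm=0)
throttle_to(1825): rpm ← 1825
set_airspeed(72.69): V ← 72.69 m/s
adjust_throttle(+217): rpm ← 1825 +217 = 2042
final state: V = 72.69 m/s, rpm = 2042 → n = rpm/60 = 34.033333 rev/s
target J* = 1.0608; solve J* = V/(n·D) for n: n = V/(J*·D) = 72.69/(1.0608 × 1.012) = 67.711221 rev/s
rpm = 60·n = 4062.673260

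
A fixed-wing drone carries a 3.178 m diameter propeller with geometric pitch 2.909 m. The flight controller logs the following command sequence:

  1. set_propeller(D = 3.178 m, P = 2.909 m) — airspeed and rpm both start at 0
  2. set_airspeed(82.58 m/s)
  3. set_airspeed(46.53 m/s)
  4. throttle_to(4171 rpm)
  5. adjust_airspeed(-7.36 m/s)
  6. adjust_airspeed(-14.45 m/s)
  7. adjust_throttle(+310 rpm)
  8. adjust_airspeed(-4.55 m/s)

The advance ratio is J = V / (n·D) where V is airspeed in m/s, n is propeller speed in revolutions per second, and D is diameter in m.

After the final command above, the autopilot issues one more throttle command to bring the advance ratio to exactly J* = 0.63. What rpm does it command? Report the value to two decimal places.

set_propeller: D = 3.178 m, P = 2.909 m (p = P/D = 0.915356); state ← (V=0, rpm=0)
set_airspeed(82.58): V ← 82.58 m/s
set_airspeed(46.53): V ← 46.53 m/s
throttle_to(4171): rpm ← 4171
adjust_airspeed(-7.36): V ← 46.53 -7.36 = 39.17 m/s
adjust_airspeed(-14.45): V ← 39.17 -14.45 = 24.72 m/s
adjust_throttle(+310): rpm ← 4171 +310 = 4481
adjust_airspeed(-4.55): V ← 24.72 -4.55 = 20.17 m/s
final state: V = 20.17 m/s, rpm = 4481 → n = rpm/60 = 74.683333 rev/s
target J* = 0.63; solve J* = V/(n·D) for n: n = V/(J*·D) = 20.17/(0.63 × 3.178) = 10.074221 rev/s
rpm = 60·n = 604.453235

rpm = 604.45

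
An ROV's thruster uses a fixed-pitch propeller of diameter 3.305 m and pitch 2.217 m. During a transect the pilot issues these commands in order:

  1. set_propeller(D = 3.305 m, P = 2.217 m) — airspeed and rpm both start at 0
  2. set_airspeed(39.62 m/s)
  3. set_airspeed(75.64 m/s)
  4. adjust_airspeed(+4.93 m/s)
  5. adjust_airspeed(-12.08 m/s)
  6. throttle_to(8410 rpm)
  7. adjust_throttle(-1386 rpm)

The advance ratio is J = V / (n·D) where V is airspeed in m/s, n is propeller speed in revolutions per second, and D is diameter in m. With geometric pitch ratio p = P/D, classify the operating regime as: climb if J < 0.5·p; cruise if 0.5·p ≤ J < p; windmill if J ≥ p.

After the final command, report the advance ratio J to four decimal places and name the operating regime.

set_propeller: D = 3.305 m, P = 2.217 m (p = P/D = 0.670802); state ← (V=0, rpm=0)
set_airspeed(39.62): V ← 39.62 m/s
set_airspeed(75.64): V ← 75.64 m/s
adjust_airspeed(+4.93): V ← 75.64 +4.93 = 80.57 m/s
adjust_airspeed(-12.08): V ← 80.57 -12.08 = 68.49 m/s
throttle_to(8410): rpm ← 8410
adjust_throttle(-1386): rpm ← 8410 -1386 = 7024
final state: V = 68.49 m/s, rpm = 7024 → n = rpm/60 = 117.066667 rev/s
J = V / (n·D) = 68.49 / (117.066667 × 3.305) = 0.177020
regime bands: climb J<0.3354 | cruise [0.3354, 0.6708) | windmill J≥0.6708
J = 0.1770 → climb

J = 0.1770, regime = climb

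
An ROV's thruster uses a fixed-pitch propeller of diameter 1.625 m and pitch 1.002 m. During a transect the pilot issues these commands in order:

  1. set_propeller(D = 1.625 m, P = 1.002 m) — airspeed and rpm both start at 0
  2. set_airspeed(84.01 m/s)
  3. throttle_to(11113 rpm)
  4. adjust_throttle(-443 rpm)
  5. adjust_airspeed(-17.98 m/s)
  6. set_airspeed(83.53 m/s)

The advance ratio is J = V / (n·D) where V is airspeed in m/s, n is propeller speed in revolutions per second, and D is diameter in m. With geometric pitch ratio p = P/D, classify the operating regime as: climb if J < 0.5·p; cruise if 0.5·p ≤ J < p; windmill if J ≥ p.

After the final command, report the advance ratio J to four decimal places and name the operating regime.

J = 0.2891, regime = climb

set_propeller: D = 1.625 m, P = 1.002 m (p = P/D = 0.616615); state ← (V=0, rpm=0)
set_airspeed(84.01): V ← 84.01 m/s
throttle_to(11113): rpm ← 11113
adjust_throttle(-443): rpm ← 11113 -443 = 10670
adjust_airspeed(-17.98): V ← 84.01 -17.98 = 66.03 m/s
set_airspeed(83.53): V ← 83.53 m/s
final state: V = 83.53 m/s, rpm = 10670 → n = rpm/60 = 177.833333 rev/s
J = V / (n·D) = 83.53 / (177.833333 × 1.625) = 0.289052
regime bands: climb J<0.3083 | cruise [0.3083, 0.6166) | windmill J≥0.6166
J = 0.2891 → climb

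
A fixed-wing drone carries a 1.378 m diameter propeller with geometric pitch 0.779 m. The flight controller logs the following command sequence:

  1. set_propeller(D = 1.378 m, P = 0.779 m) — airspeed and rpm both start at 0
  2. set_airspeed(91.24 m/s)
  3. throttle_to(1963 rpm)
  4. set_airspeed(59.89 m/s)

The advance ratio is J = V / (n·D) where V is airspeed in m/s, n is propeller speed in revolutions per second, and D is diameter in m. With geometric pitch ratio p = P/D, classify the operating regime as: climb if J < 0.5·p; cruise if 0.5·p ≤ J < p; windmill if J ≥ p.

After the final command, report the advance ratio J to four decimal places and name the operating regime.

set_propeller: D = 1.378 m, P = 0.779 m (p = P/D = 0.565312); state ← (V=0, rpm=0)
set_airspeed(91.24): V ← 91.24 m/s
throttle_to(1963): rpm ← 1963
set_airspeed(59.89): V ← 59.89 m/s
final state: V = 59.89 m/s, rpm = 1963 → n = rpm/60 = 32.716667 rev/s
J = V / (n·D) = 59.89 / (32.716667 × 1.378) = 1.328422
regime bands: climb J<0.2827 | cruise [0.2827, 0.5653) | windmill J≥0.5653
J = 1.3284 → windmill

J = 1.3284, regime = windmill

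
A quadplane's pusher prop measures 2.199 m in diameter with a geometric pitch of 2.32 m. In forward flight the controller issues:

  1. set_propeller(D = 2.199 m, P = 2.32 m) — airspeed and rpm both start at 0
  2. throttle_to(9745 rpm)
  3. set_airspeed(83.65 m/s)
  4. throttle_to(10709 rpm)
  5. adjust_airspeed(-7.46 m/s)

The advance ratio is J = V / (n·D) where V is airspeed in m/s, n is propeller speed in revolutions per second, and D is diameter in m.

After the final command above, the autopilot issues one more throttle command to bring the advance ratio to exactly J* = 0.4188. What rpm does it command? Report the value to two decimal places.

set_propeller: D = 2.199 m, P = 2.32 m (p = P/D = 1.055025); state ← (V=0, rpm=0)
throttle_to(9745): rpm ← 9745
set_airspeed(83.65): V ← 83.65 m/s
throttle_to(10709): rpm ← 10709
adjust_airspeed(-7.46): V ← 83.65 -7.46 = 76.19 m/s
final state: V = 76.19 m/s, rpm = 10709 → n = rpm/60 = 178.483333 rev/s
target J* = 0.4188; solve J* = V/(n·D) for n: n = V/(J*·D) = 76.19/(0.4188 × 2.199) = 82.730580 rev/s
rpm = 60·n = 4963.834825

rpm = 4963.83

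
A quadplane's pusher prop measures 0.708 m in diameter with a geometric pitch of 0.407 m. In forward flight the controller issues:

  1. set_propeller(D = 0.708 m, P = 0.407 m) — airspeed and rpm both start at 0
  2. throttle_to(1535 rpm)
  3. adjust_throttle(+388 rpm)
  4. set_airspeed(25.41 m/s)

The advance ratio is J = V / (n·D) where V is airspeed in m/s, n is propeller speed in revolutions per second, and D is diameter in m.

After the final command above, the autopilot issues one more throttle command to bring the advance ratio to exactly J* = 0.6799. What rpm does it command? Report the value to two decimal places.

rpm = 3167.22

set_propeller: D = 0.708 m, P = 0.407 m (p = P/D = 0.574859); state ← (V=0, rpm=0)
throttle_to(1535): rpm ← 1535
adjust_throttle(+388): rpm ← 1535 +388 = 1923
set_airspeed(25.41): V ← 25.41 m/s
final state: V = 25.41 m/s, rpm = 1923 → n = rpm/60 = 32.050000 rev/s
target J* = 0.6799; solve J* = V/(n·D) for n: n = V/(J*·D) = 25.41/(0.6799 × 0.708) = 52.786925 rev/s
rpm = 60·n = 3167.215518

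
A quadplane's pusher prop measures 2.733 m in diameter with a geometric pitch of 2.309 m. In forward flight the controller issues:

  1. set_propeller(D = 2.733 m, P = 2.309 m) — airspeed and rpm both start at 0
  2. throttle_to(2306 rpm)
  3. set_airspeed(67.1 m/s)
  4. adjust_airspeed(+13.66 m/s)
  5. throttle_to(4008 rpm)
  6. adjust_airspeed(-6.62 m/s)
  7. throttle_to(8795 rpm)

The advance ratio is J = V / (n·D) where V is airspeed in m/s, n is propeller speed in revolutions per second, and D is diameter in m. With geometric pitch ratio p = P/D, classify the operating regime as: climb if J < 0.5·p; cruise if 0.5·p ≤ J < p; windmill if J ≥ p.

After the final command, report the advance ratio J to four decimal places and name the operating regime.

set_propeller: D = 2.733 m, P = 2.309 m (p = P/D = 0.844859); state ← (V=0, rpm=0)
throttle_to(2306): rpm ← 2306
set_airspeed(67.1): V ← 67.1 m/s
adjust_airspeed(+13.66): V ← 67.1 +13.66 = 80.76 m/s
throttle_to(4008): rpm ← 4008
adjust_airspeed(-6.62): V ← 80.76 -6.62 = 74.14 m/s
throttle_to(8795): rpm ← 8795
final state: V = 74.14 m/s, rpm = 8795 → n = rpm/60 = 146.583333 rev/s
J = V / (n·D) = 74.14 / (146.583333 × 2.733) = 0.185067
regime bands: climb J<0.4224 | cruise [0.4224, 0.8449) | windmill J≥0.8449
J = 0.1851 → climb

J = 0.1851, regime = climb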